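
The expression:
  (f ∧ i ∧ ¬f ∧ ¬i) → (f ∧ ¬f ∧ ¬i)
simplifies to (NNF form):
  True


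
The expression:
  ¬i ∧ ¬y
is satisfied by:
  {i: False, y: False}


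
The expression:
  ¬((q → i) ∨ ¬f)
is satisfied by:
  {f: True, q: True, i: False}


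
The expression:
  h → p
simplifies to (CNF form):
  p ∨ ¬h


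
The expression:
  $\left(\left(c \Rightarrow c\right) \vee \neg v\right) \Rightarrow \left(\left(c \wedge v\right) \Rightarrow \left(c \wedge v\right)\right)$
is always true.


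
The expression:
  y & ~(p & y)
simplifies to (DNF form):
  y & ~p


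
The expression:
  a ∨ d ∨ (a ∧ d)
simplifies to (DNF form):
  a ∨ d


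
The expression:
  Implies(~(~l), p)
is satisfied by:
  {p: True, l: False}
  {l: False, p: False}
  {l: True, p: True}


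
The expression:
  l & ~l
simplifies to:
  False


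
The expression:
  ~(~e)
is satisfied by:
  {e: True}


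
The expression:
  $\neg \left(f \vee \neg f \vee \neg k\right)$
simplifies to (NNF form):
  $\text{False}$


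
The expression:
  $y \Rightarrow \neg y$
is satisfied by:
  {y: False}


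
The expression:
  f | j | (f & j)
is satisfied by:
  {f: True, j: True}
  {f: True, j: False}
  {j: True, f: False}


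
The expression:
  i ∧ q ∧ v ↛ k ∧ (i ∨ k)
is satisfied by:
  {i: True, q: True, v: True, k: False}


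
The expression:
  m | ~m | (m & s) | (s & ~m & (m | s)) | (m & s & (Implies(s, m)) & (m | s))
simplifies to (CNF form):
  True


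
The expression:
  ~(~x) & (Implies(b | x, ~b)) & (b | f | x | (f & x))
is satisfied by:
  {x: True, b: False}


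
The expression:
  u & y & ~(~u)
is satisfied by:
  {u: True, y: True}


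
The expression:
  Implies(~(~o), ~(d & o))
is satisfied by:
  {o: False, d: False}
  {d: True, o: False}
  {o: True, d: False}


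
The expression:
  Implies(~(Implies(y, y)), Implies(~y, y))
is always true.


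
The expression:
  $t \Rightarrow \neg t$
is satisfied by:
  {t: False}


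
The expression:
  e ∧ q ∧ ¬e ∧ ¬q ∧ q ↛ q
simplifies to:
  False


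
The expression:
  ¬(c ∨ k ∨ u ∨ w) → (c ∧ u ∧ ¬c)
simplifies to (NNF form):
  c ∨ k ∨ u ∨ w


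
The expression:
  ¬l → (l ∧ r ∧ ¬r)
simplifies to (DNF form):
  l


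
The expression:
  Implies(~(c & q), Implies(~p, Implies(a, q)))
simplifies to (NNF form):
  p | q | ~a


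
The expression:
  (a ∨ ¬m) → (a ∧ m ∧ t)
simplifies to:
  m ∧ (t ∨ ¬a)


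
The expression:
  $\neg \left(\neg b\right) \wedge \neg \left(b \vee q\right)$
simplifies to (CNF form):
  $\text{False}$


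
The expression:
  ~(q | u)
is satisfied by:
  {q: False, u: False}


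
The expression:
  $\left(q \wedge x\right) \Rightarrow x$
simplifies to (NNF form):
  $\text{True}$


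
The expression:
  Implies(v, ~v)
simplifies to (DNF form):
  ~v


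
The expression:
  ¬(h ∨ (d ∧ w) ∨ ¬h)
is never true.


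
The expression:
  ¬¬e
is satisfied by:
  {e: True}


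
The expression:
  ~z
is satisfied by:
  {z: False}


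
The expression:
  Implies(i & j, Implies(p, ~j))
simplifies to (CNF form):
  ~i | ~j | ~p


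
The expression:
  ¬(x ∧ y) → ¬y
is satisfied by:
  {x: True, y: False}
  {y: False, x: False}
  {y: True, x: True}


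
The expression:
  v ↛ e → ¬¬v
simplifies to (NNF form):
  True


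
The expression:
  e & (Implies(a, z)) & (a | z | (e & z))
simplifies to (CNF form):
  e & z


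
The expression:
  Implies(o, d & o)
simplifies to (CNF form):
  d | ~o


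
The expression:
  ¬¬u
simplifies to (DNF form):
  u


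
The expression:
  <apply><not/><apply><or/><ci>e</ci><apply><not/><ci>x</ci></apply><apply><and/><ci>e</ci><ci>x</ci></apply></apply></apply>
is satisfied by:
  {x: True, e: False}


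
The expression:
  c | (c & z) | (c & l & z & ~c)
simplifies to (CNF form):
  c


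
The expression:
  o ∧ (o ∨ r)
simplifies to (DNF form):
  o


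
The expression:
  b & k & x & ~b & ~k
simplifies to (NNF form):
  False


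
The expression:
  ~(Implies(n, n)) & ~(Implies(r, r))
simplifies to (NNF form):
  False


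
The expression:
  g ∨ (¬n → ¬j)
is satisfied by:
  {n: True, g: True, j: False}
  {n: True, g: False, j: False}
  {g: True, n: False, j: False}
  {n: False, g: False, j: False}
  {j: True, n: True, g: True}
  {j: True, n: True, g: False}
  {j: True, g: True, n: False}


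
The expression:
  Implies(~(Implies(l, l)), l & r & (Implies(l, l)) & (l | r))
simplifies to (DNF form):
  True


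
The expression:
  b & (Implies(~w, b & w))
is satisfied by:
  {w: True, b: True}


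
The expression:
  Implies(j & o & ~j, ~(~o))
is always true.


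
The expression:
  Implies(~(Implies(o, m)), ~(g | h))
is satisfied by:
  {m: True, g: False, h: False, o: False}
  {m: True, h: True, g: False, o: False}
  {m: True, g: True, h: False, o: False}
  {m: True, h: True, g: True, o: False}
  {m: False, g: False, h: False, o: False}
  {h: True, m: False, g: False, o: False}
  {g: True, m: False, h: False, o: False}
  {h: True, g: True, m: False, o: False}
  {o: True, m: True, g: False, h: False}
  {o: True, h: True, m: True, g: False}
  {o: True, m: True, g: True, h: False}
  {o: True, h: True, m: True, g: True}
  {o: True, m: False, g: False, h: False}


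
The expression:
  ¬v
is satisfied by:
  {v: False}


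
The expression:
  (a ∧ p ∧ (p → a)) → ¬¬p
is always true.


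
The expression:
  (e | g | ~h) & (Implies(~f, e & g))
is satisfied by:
  {g: True, e: True, f: True, h: False}
  {g: True, e: True, h: True, f: True}
  {g: True, f: True, h: False, e: False}
  {g: True, h: True, f: True, e: False}
  {e: True, f: True, h: False, g: False}
  {e: True, f: True, h: True, g: False}
  {f: True, e: False, h: False, g: False}
  {e: True, g: True, f: False, h: False}
  {h: True, e: True, g: True, f: False}


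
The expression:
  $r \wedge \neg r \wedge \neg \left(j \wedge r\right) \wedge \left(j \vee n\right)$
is never true.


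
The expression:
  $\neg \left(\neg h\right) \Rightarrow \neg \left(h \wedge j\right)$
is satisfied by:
  {h: False, j: False}
  {j: True, h: False}
  {h: True, j: False}


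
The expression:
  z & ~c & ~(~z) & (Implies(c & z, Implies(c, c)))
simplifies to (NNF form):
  z & ~c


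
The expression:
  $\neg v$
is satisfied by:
  {v: False}


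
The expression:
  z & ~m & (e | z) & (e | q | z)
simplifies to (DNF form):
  z & ~m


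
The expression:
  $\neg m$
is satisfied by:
  {m: False}


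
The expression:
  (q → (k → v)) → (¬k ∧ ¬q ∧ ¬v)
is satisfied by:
  {v: False, k: False, q: False}
  {q: True, k: True, v: False}


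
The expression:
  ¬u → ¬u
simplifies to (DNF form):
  True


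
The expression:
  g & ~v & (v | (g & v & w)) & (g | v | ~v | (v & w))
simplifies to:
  False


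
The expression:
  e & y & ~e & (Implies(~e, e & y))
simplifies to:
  False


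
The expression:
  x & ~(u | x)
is never true.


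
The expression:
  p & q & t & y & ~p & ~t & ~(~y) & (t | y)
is never true.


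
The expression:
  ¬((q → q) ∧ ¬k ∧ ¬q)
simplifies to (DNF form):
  k ∨ q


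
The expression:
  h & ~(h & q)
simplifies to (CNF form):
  h & ~q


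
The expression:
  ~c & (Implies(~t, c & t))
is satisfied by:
  {t: True, c: False}


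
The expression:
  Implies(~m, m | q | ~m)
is always true.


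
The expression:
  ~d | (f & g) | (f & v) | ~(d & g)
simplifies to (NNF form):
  f | ~d | ~g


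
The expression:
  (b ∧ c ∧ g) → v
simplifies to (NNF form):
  v ∨ ¬b ∨ ¬c ∨ ¬g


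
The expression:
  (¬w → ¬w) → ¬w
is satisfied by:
  {w: False}


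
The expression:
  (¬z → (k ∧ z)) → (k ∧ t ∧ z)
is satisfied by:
  {k: True, t: True, z: False}
  {k: True, t: False, z: False}
  {t: True, k: False, z: False}
  {k: False, t: False, z: False}
  {k: True, z: True, t: True}


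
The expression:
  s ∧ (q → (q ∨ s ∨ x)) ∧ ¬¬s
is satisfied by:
  {s: True}


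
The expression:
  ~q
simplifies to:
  ~q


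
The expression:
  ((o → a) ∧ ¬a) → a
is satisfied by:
  {a: True, o: True}
  {a: True, o: False}
  {o: True, a: False}


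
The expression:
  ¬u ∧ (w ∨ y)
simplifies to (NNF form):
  ¬u ∧ (w ∨ y)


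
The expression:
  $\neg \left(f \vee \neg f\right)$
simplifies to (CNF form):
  $\text{False}$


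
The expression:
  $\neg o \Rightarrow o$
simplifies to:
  $o$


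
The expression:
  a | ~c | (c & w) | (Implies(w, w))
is always true.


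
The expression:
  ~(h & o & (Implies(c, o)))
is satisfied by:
  {h: False, o: False}
  {o: True, h: False}
  {h: True, o: False}


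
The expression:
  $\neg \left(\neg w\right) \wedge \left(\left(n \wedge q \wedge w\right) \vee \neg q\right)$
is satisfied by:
  {n: True, w: True, q: False}
  {w: True, q: False, n: False}
  {n: True, q: True, w: True}


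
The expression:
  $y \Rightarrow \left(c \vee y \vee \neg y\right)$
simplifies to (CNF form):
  $\text{True}$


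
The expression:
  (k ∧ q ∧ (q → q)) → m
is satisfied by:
  {m: True, k: False, q: False}
  {k: False, q: False, m: False}
  {m: True, q: True, k: False}
  {q: True, k: False, m: False}
  {m: True, k: True, q: False}
  {k: True, m: False, q: False}
  {m: True, q: True, k: True}


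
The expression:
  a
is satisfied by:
  {a: True}


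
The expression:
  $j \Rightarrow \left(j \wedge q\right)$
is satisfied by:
  {q: True, j: False}
  {j: False, q: False}
  {j: True, q: True}


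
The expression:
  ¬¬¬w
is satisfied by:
  {w: False}


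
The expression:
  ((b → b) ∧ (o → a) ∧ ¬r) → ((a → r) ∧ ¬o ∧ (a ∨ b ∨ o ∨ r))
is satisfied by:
  {r: True, b: True, o: True, a: False}
  {r: True, b: True, a: False, o: False}
  {r: True, o: True, a: False, b: False}
  {r: True, a: False, o: False, b: False}
  {r: True, b: True, a: True, o: True}
  {r: True, b: True, a: True, o: False}
  {r: True, a: True, o: True, b: False}
  {r: True, a: True, o: False, b: False}
  {o: True, b: True, a: False, r: False}
  {b: True, a: False, o: False, r: False}
  {o: True, b: False, a: False, r: False}


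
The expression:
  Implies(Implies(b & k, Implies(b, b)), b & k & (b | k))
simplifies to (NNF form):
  b & k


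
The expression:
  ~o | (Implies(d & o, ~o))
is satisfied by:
  {o: False, d: False}
  {d: True, o: False}
  {o: True, d: False}


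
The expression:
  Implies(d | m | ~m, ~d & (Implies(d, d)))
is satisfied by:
  {d: False}


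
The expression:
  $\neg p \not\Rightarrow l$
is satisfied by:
  {p: False, l: False}


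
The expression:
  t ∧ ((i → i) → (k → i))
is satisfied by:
  {t: True, i: True, k: False}
  {t: True, k: False, i: False}
  {t: True, i: True, k: True}


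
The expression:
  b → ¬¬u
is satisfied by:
  {u: True, b: False}
  {b: False, u: False}
  {b: True, u: True}


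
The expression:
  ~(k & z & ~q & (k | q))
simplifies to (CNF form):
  q | ~k | ~z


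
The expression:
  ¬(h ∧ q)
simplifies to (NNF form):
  ¬h ∨ ¬q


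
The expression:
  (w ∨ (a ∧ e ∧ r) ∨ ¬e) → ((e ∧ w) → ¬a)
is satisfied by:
  {w: False, e: False, a: False}
  {a: True, w: False, e: False}
  {e: True, w: False, a: False}
  {a: True, e: True, w: False}
  {w: True, a: False, e: False}
  {a: True, w: True, e: False}
  {e: True, w: True, a: False}


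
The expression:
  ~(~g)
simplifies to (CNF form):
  g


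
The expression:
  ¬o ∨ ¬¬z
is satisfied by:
  {z: True, o: False}
  {o: False, z: False}
  {o: True, z: True}


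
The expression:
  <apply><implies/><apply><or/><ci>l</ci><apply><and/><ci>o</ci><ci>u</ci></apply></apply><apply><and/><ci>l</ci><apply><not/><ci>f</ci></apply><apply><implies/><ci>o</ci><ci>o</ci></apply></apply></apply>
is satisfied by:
  {u: False, f: False, l: False, o: False}
  {o: True, u: False, f: False, l: False}
  {f: True, o: False, u: False, l: False}
  {o: True, f: True, u: False, l: False}
  {u: True, o: False, f: False, l: False}
  {f: True, u: True, o: False, l: False}
  {l: True, o: False, u: False, f: False}
  {l: True, o: True, u: False, f: False}
  {l: True, u: True, o: False, f: False}
  {l: True, o: True, u: True, f: False}


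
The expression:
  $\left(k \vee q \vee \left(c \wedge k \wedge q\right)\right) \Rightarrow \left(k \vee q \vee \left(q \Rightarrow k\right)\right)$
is always true.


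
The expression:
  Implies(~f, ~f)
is always true.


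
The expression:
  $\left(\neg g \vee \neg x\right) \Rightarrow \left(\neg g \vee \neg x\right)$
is always true.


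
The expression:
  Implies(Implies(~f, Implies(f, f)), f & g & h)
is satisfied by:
  {h: True, g: True, f: True}


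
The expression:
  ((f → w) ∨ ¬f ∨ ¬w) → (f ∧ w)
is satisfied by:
  {w: True, f: True}


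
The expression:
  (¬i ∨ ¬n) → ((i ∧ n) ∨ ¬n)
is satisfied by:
  {i: True, n: False}
  {n: False, i: False}
  {n: True, i: True}


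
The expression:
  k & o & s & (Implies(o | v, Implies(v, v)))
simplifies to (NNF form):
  k & o & s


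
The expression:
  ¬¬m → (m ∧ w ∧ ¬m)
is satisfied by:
  {m: False}


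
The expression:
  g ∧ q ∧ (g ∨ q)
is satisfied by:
  {g: True, q: True}


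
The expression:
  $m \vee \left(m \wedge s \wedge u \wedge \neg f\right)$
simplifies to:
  $m$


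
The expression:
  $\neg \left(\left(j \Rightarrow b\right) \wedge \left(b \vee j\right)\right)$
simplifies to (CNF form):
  $\neg b$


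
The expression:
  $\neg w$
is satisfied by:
  {w: False}


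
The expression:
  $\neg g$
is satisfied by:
  {g: False}


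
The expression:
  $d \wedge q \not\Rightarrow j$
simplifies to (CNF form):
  $d \wedge q \wedge \neg j$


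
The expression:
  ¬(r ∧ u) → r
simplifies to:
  r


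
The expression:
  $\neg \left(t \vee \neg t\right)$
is never true.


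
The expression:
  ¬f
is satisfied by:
  {f: False}


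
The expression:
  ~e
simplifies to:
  ~e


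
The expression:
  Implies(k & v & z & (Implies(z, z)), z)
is always true.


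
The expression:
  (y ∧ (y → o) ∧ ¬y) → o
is always true.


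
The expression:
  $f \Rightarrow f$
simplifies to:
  $\text{True}$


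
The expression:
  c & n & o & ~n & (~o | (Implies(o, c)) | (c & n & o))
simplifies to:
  False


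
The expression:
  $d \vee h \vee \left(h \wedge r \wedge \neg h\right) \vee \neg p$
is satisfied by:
  {d: True, h: True, p: False}
  {d: True, p: False, h: False}
  {h: True, p: False, d: False}
  {h: False, p: False, d: False}
  {d: True, h: True, p: True}
  {d: True, p: True, h: False}
  {h: True, p: True, d: False}


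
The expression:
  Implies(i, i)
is always true.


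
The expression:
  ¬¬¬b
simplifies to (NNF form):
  ¬b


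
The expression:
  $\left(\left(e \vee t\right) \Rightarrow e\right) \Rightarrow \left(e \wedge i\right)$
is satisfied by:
  {i: True, t: True, e: False}
  {t: True, e: False, i: False}
  {i: True, e: True, t: True}
  {i: True, e: True, t: False}


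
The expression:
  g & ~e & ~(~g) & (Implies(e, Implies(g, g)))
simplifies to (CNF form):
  g & ~e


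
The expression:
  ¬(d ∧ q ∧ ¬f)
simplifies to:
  f ∨ ¬d ∨ ¬q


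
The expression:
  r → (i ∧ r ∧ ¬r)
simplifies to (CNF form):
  ¬r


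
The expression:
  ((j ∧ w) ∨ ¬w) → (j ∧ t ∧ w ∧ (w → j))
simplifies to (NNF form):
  w ∧ (t ∨ ¬j)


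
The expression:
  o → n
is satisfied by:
  {n: True, o: False}
  {o: False, n: False}
  {o: True, n: True}


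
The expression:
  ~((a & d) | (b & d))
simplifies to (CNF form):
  (~a | ~d) & (~b | ~d)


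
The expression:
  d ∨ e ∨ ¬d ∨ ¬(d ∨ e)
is always true.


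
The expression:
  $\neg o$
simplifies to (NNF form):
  $\neg o$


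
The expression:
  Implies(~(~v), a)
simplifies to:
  a | ~v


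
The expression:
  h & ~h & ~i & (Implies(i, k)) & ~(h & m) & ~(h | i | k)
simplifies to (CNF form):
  False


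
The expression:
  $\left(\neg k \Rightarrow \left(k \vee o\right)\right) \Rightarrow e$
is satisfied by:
  {e: True, k: False, o: False}
  {o: True, e: True, k: False}
  {e: True, k: True, o: False}
  {o: True, e: True, k: True}
  {o: False, k: False, e: False}


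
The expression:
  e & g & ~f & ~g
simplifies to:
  False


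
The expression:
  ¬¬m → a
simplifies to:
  a ∨ ¬m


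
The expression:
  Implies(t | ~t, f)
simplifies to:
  f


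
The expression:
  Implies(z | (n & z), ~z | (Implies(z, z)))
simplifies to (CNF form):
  True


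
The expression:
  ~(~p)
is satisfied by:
  {p: True}


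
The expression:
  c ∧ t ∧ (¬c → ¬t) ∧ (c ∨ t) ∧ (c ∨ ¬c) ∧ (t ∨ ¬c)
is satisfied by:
  {t: True, c: True}


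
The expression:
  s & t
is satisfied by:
  {t: True, s: True}


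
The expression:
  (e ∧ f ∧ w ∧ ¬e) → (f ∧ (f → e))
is always true.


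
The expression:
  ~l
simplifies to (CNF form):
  ~l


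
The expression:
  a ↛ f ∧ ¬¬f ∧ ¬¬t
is never true.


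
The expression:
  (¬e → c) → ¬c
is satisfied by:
  {c: False}


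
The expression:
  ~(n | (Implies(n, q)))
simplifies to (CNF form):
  False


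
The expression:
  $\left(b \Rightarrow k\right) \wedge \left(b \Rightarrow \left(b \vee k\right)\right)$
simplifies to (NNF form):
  $k \vee \neg b$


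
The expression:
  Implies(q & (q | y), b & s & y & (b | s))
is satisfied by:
  {y: True, b: True, s: True, q: False}
  {y: True, b: True, s: False, q: False}
  {y: True, s: True, b: False, q: False}
  {y: True, s: False, b: False, q: False}
  {b: True, s: True, y: False, q: False}
  {b: True, y: False, s: False, q: False}
  {b: False, s: True, y: False, q: False}
  {b: False, y: False, s: False, q: False}
  {y: True, q: True, b: True, s: True}


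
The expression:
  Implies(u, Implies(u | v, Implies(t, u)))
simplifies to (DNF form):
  True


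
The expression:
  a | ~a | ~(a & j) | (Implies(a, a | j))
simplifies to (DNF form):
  True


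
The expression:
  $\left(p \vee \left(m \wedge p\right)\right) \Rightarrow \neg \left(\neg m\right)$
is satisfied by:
  {m: True, p: False}
  {p: False, m: False}
  {p: True, m: True}


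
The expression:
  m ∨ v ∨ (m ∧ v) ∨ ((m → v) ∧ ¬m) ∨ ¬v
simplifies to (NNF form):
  True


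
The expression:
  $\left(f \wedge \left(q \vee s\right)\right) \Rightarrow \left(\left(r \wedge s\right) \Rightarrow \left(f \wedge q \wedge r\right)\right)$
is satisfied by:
  {q: True, s: False, r: False, f: False}
  {f: False, s: False, q: False, r: False}
  {f: True, q: True, s: False, r: False}
  {f: True, s: False, q: False, r: False}
  {r: True, q: True, f: False, s: False}
  {r: True, f: False, s: False, q: False}
  {r: True, f: True, q: True, s: False}
  {r: True, f: True, s: False, q: False}
  {q: True, s: True, r: False, f: False}
  {s: True, r: False, q: False, f: False}
  {f: True, s: True, q: True, r: False}
  {f: True, s: True, r: False, q: False}
  {q: True, s: True, r: True, f: False}
  {s: True, r: True, f: False, q: False}
  {f: True, s: True, r: True, q: True}


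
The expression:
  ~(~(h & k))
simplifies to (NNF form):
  h & k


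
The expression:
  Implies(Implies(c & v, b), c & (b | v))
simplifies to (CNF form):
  c & (b | v)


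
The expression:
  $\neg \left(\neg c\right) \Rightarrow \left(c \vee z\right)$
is always true.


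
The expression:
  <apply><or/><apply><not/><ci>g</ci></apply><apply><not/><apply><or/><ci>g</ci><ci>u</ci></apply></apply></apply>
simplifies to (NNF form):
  <apply><not/><ci>g</ci></apply>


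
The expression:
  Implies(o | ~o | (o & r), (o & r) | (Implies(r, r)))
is always true.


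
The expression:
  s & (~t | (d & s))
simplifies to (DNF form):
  (d & s) | (s & ~t)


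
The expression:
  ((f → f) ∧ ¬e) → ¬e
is always true.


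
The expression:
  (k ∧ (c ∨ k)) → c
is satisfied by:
  {c: True, k: False}
  {k: False, c: False}
  {k: True, c: True}


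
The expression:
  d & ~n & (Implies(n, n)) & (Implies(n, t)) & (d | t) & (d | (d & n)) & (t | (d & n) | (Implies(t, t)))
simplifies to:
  d & ~n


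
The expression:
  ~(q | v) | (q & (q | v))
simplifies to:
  q | ~v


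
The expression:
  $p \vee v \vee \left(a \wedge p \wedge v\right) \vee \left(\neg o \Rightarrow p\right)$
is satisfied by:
  {o: True, v: True, p: True}
  {o: True, v: True, p: False}
  {o: True, p: True, v: False}
  {o: True, p: False, v: False}
  {v: True, p: True, o: False}
  {v: True, p: False, o: False}
  {p: True, v: False, o: False}


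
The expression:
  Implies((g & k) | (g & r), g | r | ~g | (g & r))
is always true.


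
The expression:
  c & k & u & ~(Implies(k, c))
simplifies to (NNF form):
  False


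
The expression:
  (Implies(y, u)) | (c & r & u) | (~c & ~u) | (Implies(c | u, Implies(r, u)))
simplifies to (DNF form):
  u | ~c | ~r | ~y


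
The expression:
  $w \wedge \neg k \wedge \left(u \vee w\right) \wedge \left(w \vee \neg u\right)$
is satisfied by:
  {w: True, k: False}


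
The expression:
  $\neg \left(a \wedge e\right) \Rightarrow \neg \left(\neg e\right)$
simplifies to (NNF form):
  $e$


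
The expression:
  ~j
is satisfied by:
  {j: False}


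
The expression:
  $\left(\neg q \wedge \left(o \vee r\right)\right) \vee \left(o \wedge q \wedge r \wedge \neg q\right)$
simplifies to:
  $\neg q \wedge \left(o \vee r\right)$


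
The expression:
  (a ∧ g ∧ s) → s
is always true.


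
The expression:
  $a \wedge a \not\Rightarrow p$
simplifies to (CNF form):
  $a \wedge \neg p$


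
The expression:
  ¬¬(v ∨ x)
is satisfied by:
  {x: True, v: True}
  {x: True, v: False}
  {v: True, x: False}


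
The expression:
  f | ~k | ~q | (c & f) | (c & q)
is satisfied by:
  {c: True, f: True, k: False, q: False}
  {c: True, f: False, k: False, q: False}
  {f: True, c: False, k: False, q: False}
  {c: False, f: False, k: False, q: False}
  {c: True, q: True, f: True, k: False}
  {c: True, q: True, f: False, k: False}
  {q: True, f: True, c: False, k: False}
  {q: True, c: False, f: False, k: False}
  {c: True, k: True, f: True, q: False}
  {c: True, k: True, f: False, q: False}
  {k: True, f: True, c: False, q: False}
  {k: True, c: False, f: False, q: False}
  {q: True, k: True, c: True, f: True}
  {q: True, k: True, c: True, f: False}
  {q: True, k: True, f: True, c: False}


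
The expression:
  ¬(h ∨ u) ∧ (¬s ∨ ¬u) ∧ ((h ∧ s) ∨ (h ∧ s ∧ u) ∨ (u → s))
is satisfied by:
  {u: False, h: False}


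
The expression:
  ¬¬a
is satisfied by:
  {a: True}


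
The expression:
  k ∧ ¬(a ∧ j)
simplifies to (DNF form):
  (k ∧ ¬a) ∨ (k ∧ ¬j)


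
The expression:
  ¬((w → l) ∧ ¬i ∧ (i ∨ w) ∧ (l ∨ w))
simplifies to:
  i ∨ ¬l ∨ ¬w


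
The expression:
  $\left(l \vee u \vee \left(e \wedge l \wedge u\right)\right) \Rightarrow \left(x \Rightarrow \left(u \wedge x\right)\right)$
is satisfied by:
  {u: True, l: False, x: False}
  {l: False, x: False, u: False}
  {x: True, u: True, l: False}
  {x: True, l: False, u: False}
  {u: True, l: True, x: False}
  {l: True, u: False, x: False}
  {x: True, l: True, u: True}


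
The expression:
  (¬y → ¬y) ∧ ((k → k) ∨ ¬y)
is always true.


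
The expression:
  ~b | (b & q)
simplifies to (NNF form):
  q | ~b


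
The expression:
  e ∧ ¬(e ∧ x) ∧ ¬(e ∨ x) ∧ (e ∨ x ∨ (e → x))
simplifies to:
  False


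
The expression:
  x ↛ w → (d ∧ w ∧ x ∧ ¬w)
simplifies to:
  w ∨ ¬x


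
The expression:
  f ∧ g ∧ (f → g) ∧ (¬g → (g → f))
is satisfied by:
  {g: True, f: True}


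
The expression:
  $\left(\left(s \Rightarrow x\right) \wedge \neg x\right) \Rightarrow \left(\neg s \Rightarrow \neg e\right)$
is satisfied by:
  {s: True, x: True, e: False}
  {s: True, e: False, x: False}
  {x: True, e: False, s: False}
  {x: False, e: False, s: False}
  {s: True, x: True, e: True}
  {s: True, e: True, x: False}
  {x: True, e: True, s: False}


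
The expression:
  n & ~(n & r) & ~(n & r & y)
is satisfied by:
  {n: True, r: False}


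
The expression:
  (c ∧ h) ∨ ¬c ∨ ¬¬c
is always true.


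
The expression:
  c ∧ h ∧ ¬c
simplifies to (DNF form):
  False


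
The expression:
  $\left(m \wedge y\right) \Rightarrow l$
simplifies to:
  $l \vee \neg m \vee \neg y$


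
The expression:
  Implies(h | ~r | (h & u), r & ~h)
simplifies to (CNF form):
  r & ~h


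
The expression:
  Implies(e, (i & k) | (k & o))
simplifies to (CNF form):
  (k | ~e) & (i | k | ~e) & (i | o | ~e) & (k | o | ~e)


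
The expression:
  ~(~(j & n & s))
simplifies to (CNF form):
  j & n & s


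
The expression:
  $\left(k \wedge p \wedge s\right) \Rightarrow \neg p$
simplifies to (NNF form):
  $\neg k \vee \neg p \vee \neg s$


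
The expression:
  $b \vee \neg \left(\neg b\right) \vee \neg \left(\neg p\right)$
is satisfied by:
  {b: True, p: True}
  {b: True, p: False}
  {p: True, b: False}


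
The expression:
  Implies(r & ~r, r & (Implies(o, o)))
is always true.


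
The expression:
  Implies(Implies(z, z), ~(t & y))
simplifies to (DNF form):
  ~t | ~y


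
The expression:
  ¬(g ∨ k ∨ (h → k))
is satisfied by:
  {h: True, g: False, k: False}


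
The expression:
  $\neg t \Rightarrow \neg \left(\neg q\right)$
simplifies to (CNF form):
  $q \vee t$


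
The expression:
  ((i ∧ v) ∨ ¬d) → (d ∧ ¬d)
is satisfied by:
  {d: True, v: False, i: False}
  {d: True, i: True, v: False}
  {d: True, v: True, i: False}


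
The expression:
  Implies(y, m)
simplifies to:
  m | ~y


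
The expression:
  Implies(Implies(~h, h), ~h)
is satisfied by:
  {h: False}


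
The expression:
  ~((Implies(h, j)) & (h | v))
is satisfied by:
  {j: False, h: False, v: False}
  {h: True, j: False, v: False}
  {v: True, h: True, j: False}
  {j: True, v: False, h: False}


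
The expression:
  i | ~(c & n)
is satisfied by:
  {i: True, c: False, n: False}
  {c: False, n: False, i: False}
  {i: True, n: True, c: False}
  {n: True, c: False, i: False}
  {i: True, c: True, n: False}
  {c: True, i: False, n: False}
  {i: True, n: True, c: True}


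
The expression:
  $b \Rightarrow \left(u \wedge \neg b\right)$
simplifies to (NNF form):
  $\neg b$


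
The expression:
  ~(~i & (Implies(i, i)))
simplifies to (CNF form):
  i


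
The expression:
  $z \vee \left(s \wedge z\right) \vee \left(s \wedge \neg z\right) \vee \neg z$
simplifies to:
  $\text{True}$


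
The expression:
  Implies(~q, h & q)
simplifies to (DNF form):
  q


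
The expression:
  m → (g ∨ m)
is always true.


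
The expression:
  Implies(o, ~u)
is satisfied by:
  {u: False, o: False}
  {o: True, u: False}
  {u: True, o: False}


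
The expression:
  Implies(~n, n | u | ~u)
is always true.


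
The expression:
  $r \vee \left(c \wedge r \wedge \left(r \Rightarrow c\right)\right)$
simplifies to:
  $r$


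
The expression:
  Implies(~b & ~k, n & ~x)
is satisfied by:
  {n: True, b: True, k: True, x: False}
  {b: True, k: True, x: False, n: False}
  {n: True, b: True, k: True, x: True}
  {b: True, k: True, x: True, n: False}
  {b: True, n: True, x: False, k: False}
  {b: True, x: False, k: False, n: False}
  {b: True, n: True, x: True, k: False}
  {b: True, x: True, k: False, n: False}
  {n: True, k: True, x: False, b: False}
  {k: True, n: False, x: False, b: False}
  {n: True, k: True, x: True, b: False}
  {k: True, x: True, n: False, b: False}
  {n: True, x: False, k: False, b: False}


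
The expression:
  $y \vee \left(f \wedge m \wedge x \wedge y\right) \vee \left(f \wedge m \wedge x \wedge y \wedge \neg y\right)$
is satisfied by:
  {y: True}


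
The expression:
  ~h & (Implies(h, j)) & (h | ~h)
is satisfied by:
  {h: False}


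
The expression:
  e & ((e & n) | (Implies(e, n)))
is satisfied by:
  {e: True, n: True}


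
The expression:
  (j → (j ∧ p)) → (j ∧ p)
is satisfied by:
  {j: True}


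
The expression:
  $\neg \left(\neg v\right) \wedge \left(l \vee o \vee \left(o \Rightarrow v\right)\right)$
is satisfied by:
  {v: True}


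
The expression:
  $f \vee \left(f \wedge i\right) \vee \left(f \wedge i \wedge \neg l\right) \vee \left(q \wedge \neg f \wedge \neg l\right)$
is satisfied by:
  {f: True, q: True, l: False}
  {f: True, q: False, l: False}
  {f: True, l: True, q: True}
  {f: True, l: True, q: False}
  {q: True, l: False, f: False}


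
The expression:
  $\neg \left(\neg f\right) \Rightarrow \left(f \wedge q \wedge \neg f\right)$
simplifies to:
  $\neg f$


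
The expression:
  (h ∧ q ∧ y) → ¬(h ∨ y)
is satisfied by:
  {h: False, q: False, y: False}
  {y: True, h: False, q: False}
  {q: True, h: False, y: False}
  {y: True, q: True, h: False}
  {h: True, y: False, q: False}
  {y: True, h: True, q: False}
  {q: True, h: True, y: False}


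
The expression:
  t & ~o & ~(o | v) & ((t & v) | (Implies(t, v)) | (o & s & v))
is never true.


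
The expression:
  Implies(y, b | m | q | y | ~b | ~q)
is always true.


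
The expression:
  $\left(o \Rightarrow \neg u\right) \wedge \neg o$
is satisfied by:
  {o: False}


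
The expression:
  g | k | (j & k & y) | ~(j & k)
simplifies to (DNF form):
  True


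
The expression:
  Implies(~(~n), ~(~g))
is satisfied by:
  {g: True, n: False}
  {n: False, g: False}
  {n: True, g: True}


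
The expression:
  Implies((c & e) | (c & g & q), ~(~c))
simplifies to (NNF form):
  True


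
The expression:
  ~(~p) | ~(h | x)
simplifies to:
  p | (~h & ~x)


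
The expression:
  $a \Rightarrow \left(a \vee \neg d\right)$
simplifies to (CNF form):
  $\text{True}$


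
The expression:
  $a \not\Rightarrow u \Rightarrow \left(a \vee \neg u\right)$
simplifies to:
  $\text{True}$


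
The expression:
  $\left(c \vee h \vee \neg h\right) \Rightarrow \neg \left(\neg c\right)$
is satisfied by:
  {c: True}


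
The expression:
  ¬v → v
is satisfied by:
  {v: True}


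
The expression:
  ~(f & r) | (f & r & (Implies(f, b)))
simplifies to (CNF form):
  b | ~f | ~r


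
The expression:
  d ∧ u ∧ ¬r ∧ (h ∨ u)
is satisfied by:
  {u: True, d: True, r: False}


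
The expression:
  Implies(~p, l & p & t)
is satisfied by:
  {p: True}


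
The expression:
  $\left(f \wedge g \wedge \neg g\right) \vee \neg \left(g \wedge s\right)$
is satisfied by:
  {s: False, g: False}
  {g: True, s: False}
  {s: True, g: False}


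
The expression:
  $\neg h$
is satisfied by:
  {h: False}


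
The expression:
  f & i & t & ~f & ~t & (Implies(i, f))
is never true.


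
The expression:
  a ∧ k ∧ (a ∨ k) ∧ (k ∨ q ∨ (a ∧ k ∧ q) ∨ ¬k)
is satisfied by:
  {a: True, k: True}


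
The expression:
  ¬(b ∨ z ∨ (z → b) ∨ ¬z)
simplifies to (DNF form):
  False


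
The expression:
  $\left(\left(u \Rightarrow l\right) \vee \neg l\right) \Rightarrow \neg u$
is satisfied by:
  {u: False}


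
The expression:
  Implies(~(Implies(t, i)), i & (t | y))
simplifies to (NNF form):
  i | ~t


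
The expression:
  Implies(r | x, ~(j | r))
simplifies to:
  ~r & (~j | ~x)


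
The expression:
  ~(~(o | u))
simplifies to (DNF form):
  o | u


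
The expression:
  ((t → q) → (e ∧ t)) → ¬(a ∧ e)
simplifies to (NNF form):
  ¬a ∨ ¬e ∨ ¬t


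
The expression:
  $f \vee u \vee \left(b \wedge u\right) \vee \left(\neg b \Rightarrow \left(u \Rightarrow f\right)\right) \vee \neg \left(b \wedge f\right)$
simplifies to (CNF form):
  $\text{True}$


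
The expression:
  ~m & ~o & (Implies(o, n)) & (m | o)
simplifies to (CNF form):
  False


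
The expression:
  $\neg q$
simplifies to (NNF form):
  $\neg q$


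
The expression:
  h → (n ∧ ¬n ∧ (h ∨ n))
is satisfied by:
  {h: False}


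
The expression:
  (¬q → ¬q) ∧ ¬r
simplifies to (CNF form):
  ¬r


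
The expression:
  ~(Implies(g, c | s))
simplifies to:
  g & ~c & ~s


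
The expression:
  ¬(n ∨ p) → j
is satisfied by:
  {n: True, p: True, j: True}
  {n: True, p: True, j: False}
  {n: True, j: True, p: False}
  {n: True, j: False, p: False}
  {p: True, j: True, n: False}
  {p: True, j: False, n: False}
  {j: True, p: False, n: False}


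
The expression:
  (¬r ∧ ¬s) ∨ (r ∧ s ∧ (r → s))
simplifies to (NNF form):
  (r ∧ s) ∨ (¬r ∧ ¬s)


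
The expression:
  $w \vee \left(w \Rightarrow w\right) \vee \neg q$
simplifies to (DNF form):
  $\text{True}$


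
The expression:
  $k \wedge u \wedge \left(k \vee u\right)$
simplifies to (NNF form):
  $k \wedge u$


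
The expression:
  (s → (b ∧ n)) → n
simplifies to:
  n ∨ s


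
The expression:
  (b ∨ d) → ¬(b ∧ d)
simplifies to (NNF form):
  ¬b ∨ ¬d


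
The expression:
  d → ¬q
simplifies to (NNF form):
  ¬d ∨ ¬q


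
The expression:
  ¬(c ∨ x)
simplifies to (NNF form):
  ¬c ∧ ¬x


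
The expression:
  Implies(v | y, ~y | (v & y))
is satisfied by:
  {v: True, y: False}
  {y: False, v: False}
  {y: True, v: True}


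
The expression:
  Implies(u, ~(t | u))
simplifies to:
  ~u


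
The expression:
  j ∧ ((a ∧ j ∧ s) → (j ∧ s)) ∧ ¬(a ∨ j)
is never true.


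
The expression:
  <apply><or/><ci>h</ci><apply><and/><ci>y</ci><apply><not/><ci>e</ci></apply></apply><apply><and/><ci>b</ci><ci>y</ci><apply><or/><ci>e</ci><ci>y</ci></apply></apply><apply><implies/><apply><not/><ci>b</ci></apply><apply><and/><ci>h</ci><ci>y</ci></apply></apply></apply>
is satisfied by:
  {b: True, y: True, h: True, e: False}
  {b: True, h: True, e: False, y: False}
  {b: True, y: True, h: True, e: True}
  {b: True, h: True, e: True, y: False}
  {b: True, y: True, e: False, h: False}
  {b: True, e: False, h: False, y: False}
  {b: True, y: True, e: True, h: False}
  {b: True, e: True, h: False, y: False}
  {y: True, h: True, e: False, b: False}
  {h: True, y: False, e: False, b: False}
  {y: True, h: True, e: True, b: False}
  {h: True, e: True, y: False, b: False}
  {y: True, e: False, h: False, b: False}


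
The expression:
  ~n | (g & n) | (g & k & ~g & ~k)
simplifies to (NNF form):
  g | ~n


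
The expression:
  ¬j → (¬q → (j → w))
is always true.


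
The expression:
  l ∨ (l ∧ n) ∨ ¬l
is always true.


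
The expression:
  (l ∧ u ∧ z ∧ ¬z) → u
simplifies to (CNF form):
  True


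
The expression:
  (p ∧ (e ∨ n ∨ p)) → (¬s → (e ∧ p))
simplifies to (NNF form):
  e ∨ s ∨ ¬p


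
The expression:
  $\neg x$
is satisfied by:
  {x: False}


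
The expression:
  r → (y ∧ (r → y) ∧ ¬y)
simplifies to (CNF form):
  ¬r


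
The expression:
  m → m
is always true.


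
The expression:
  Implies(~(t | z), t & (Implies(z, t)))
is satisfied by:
  {t: True, z: True}
  {t: True, z: False}
  {z: True, t: False}


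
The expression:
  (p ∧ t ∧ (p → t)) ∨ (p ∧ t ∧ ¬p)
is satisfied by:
  {t: True, p: True}


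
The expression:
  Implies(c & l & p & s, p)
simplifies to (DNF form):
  True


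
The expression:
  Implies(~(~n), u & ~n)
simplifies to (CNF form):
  ~n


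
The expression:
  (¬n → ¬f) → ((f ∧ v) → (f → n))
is always true.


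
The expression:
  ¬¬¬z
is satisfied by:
  {z: False}


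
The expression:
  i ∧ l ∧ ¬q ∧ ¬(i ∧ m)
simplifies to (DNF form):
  i ∧ l ∧ ¬m ∧ ¬q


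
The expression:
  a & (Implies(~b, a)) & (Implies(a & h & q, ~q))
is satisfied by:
  {a: True, h: False, q: False}
  {a: True, q: True, h: False}
  {a: True, h: True, q: False}


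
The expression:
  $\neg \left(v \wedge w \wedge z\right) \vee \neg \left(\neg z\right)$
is always true.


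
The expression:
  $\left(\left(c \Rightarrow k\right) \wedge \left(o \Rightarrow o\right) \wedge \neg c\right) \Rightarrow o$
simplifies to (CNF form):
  $c \vee o$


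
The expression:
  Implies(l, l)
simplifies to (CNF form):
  True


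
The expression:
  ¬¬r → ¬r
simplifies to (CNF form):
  ¬r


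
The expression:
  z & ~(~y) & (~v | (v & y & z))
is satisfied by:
  {z: True, y: True}


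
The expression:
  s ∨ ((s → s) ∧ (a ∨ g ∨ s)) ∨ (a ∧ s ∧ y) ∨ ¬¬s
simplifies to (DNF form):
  a ∨ g ∨ s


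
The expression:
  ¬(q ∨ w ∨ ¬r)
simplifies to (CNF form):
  r ∧ ¬q ∧ ¬w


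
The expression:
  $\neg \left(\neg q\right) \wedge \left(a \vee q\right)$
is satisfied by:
  {q: True}


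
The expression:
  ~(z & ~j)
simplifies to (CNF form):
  j | ~z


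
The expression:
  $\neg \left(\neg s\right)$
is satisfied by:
  {s: True}


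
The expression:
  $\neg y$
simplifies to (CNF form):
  $\neg y$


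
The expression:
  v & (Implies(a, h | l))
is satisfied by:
  {l: True, h: True, v: True, a: False}
  {l: True, v: True, h: False, a: False}
  {h: True, v: True, l: False, a: False}
  {v: True, l: False, h: False, a: False}
  {a: True, l: True, v: True, h: True}
  {a: True, l: True, v: True, h: False}
  {a: True, v: True, h: True, l: False}


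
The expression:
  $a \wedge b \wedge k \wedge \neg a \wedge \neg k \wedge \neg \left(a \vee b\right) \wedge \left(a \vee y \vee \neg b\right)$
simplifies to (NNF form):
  $\text{False}$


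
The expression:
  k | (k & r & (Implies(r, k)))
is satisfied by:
  {k: True}


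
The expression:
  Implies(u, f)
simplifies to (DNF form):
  f | ~u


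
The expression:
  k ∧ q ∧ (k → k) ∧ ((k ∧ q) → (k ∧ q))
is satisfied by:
  {q: True, k: True}


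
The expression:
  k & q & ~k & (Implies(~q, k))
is never true.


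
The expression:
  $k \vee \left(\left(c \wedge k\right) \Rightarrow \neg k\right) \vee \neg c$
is always true.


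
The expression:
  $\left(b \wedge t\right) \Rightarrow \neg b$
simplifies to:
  $\neg b \vee \neg t$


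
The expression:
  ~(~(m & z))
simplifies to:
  m & z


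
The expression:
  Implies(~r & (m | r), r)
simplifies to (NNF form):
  r | ~m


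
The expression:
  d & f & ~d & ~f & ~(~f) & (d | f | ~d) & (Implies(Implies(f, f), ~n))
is never true.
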